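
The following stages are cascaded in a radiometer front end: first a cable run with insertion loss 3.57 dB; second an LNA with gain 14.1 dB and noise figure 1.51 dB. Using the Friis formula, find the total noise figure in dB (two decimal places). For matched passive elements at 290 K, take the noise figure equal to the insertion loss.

Convert to linear (a loss of L dB is a gain of −L dB): F_i = 10^(NF_i/10), G_i = 10^(G_i,dB/10)
  Stage 1: F_1 = 10^(3.57/10) = 2.275, G_1 = 10^(−3.57/10) = 0.4395
  Stage 2: F_2 = 10^(1.51/10) = 1.416, G_2 = 10^(14.1/10) = 25.70
Friis cascade:
  F = 2.275 + (1.416 − 1)/0.4395 = 3.221
NF = 10 log₁₀(3.221) = 5.08 dB

5.08 dB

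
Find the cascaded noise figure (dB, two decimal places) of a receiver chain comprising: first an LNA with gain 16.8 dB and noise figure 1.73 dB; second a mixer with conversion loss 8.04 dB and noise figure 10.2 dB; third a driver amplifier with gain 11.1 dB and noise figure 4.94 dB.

2.94 dB

Convert to linear (a loss of L dB is a gain of −L dB): F_i = 10^(NF_i/10), G_i = 10^(G_i,dB/10)
  Stage 1: F_1 = 10^(1.73/10) = 1.489, G_1 = 10^(16.8/10) = 47.86
  Stage 2: F_2 = 10^(10.2/10) = 10.47, G_2 = 10^(−8.04/10) = 0.1570
  Stage 3: F_3 = 10^(4.94/10) = 3.119, G_3 = 10^(11.1/10) = 12.88
Friis cascade:
  F = 1.489 + (10.47 − 1)/47.86 + (3.119 − 1)/7.516 = 1.969
NF = 10 log₁₀(1.969) = 2.94 dB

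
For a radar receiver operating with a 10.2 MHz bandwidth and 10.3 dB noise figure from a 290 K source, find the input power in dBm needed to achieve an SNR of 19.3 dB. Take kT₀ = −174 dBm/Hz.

−74.3 dBm

Sensitivity = −174 + 10 log₁₀(B) + NF + SNR_min
= −174 + 70.09 + 10.3 + 19.3
= −74.31 dBm → −74.3 dBm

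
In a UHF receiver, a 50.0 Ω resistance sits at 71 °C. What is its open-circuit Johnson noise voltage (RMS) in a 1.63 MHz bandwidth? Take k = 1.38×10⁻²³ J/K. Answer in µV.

T = 71 °C + 273.15 = 344.15 K
V_n = √(4kTRB)
4kTRB = 4 × 1.38×10⁻²³ × 344.15 × 5.00×10¹ × 1.63×10⁶ = 1.55×10⁻¹² V²
V_n = √(1.55×10⁻¹²) = 1.24×10⁻⁶ V = 1.24 µV

1.24 µV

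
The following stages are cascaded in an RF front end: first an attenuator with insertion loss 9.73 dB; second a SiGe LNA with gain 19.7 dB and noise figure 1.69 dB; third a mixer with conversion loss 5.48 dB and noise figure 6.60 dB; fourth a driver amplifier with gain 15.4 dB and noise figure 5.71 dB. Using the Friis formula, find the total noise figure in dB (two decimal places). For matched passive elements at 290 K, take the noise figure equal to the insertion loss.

11.82 dB

Convert to linear (a loss of L dB is a gain of −L dB): F_i = 10^(NF_i/10), G_i = 10^(G_i,dB/10)
  Stage 1: F_1 = 10^(9.73/10) = 9.397, G_1 = 10^(−9.73/10) = 0.1064
  Stage 2: F_2 = 10^(1.69/10) = 1.476, G_2 = 10^(19.7/10) = 93.33
  Stage 3: F_3 = 10^(6.60/10) = 4.571, G_3 = 10^(−5.48/10) = 0.2831
  Stage 4: F_4 = 10^(5.71/10) = 3.724, G_4 = 10^(15.4/10) = 34.67
Friis cascade:
  F = 9.397 + (1.476 − 1)/0.1064 + (4.571 − 1)/9.931 + (3.724 − 1)/2.812 = 15.20
NF = 10 log₁₀(15.20) = 11.82 dB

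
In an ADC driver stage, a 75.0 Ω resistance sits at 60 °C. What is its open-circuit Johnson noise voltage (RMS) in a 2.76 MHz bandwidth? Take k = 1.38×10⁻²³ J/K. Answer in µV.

T = 60 °C + 273.15 = 333.15 K
V_n = √(4kTRB)
4kTRB = 4 × 1.38×10⁻²³ × 333.15 × 7.50×10¹ × 2.76×10⁶ = 3.81×10⁻¹² V²
V_n = √(3.81×10⁻¹²) = 1.95×10⁻⁶ V = 1.95 µV

1.95 µV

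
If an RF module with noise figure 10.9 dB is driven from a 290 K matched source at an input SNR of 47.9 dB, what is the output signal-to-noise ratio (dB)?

37.0 dB

By definition F = SNR_in/SNR_out, so in dB: SNR_out = SNR_in − NF
SNR_out = 47.9 − 10.9 = 37.0 dB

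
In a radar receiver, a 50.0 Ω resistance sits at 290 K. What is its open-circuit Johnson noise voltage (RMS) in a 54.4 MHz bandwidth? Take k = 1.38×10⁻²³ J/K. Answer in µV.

V_n = √(4kTRB)
4kTRB = 4 × 1.38×10⁻²³ × 290 × 5.00×10¹ × 5.44×10⁷ = 4.35×10⁻¹¹ V²
V_n = √(4.35×10⁻¹¹) = 6.60×10⁻⁶ V = 6.60 µV

6.60 µV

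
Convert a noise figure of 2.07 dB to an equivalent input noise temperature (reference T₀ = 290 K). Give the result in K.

177 K

F = 10^(2.07/10) = 1.61065
T_e = (F − 1)·T₀ = (1.61065 − 1) × 290 = 177 K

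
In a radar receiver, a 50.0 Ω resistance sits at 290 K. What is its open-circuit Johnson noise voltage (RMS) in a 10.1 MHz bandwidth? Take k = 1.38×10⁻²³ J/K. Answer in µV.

V_n = √(4kTRB)
4kTRB = 4 × 1.38×10⁻²³ × 290 × 5.00×10¹ × 1.01×10⁷ = 8.08×10⁻¹² V²
V_n = √(8.08×10⁻¹²) = 2.84×10⁻⁶ V = 2.84 µV

2.84 µV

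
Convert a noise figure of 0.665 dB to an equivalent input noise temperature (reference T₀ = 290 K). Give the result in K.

F = 10^(0.665/10) = 1.16547
T_e = (F − 1)·T₀ = (1.16547 − 1) × 290 = 48.0 K

48.0 K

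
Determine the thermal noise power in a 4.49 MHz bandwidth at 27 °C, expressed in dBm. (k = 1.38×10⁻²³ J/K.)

T = 27 °C + 273.15 = 300.15 K
P_n = kTB = 1.38×10⁻²³ × 300.15 × 4.49×10⁶ = 1.86×10⁻¹⁴ W
In dBm: 10 log₁₀(1.86×10⁻¹⁴ / 10⁻³) = −107.3 dBm

−107.3 dBm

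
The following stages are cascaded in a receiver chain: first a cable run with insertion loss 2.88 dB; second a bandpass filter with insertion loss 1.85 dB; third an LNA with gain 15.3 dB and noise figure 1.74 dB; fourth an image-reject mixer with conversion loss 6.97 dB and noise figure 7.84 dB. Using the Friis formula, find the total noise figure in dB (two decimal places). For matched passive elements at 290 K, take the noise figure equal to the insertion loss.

6.89 dB

Convert to linear (a loss of L dB is a gain of −L dB): F_i = 10^(NF_i/10), G_i = 10^(G_i,dB/10)
  Stage 1: F_1 = 10^(2.88/10) = 1.941, G_1 = 10^(−2.88/10) = 0.5152
  Stage 2: F_2 = 10^(1.85/10) = 1.531, G_2 = 10^(−1.85/10) = 0.6531
  Stage 3: F_3 = 10^(1.74/10) = 1.493, G_3 = 10^(15.3/10) = 33.88
  Stage 4: F_4 = 10^(7.84/10) = 6.081, G_4 = 10^(−6.97/10) = 0.2009
Friis cascade:
  F = 1.941 + (1.531 − 1)/0.5152 + (1.493 − 1)/0.3365 + (6.081 − 1)/11.40 = 4.882
NF = 10 log₁₀(4.882) = 6.89 dB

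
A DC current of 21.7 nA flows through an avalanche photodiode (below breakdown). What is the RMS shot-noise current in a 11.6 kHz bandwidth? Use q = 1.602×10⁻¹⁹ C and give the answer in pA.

I_n = √(2qI·B)
2qI·B = 2 × 1.602×10⁻¹⁹ × 2.17×10⁻⁸ × 1.16×10⁴ = 8.07×10⁻²³ A²
I_n = √(8.07×10⁻²³) = 8.98×10⁻¹² A = 8.98 pA

8.98 pA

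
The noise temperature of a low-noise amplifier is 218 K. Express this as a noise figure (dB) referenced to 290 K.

F = 1 + T_e/T₀ = 1 + 218/290 = 1.75172
NF = 10 log₁₀(1.75172) = 2.43 dB

2.43 dB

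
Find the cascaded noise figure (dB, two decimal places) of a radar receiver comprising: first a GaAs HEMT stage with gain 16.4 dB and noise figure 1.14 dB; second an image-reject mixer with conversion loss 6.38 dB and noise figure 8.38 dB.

1.57 dB

Convert to linear (a loss of L dB is a gain of −L dB): F_i = 10^(NF_i/10), G_i = 10^(G_i,dB/10)
  Stage 1: F_1 = 10^(1.14/10) = 1.300, G_1 = 10^(16.4/10) = 43.65
  Stage 2: F_2 = 10^(8.38/10) = 6.887, G_2 = 10^(−6.38/10) = 0.2301
Friis cascade:
  F = 1.300 + (6.887 − 1)/43.65 = 1.435
NF = 10 log₁₀(1.435) = 1.57 dB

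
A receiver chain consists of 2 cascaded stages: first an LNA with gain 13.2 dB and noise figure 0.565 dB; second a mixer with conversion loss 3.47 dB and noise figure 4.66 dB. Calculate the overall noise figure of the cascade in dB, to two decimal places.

Convert to linear (a loss of L dB is a gain of −L dB): F_i = 10^(NF_i/10), G_i = 10^(G_i,dB/10)
  Stage 1: F_1 = 10^(0.565/10) = 1.139, G_1 = 10^(13.2/10) = 20.89
  Stage 2: F_2 = 10^(4.66/10) = 2.924, G_2 = 10^(−3.47/10) = 0.4498
Friis cascade:
  F = 1.139 + (2.924 − 1)/20.89 = 1.231
NF = 10 log₁₀(1.231) = 0.90 dB

0.90 dB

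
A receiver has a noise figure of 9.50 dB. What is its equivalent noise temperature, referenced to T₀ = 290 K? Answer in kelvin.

2295 K

F = 10^(9.50/10) = 8.91251
T_e = (F − 1)·T₀ = (8.91251 − 1) × 290 = 2295 K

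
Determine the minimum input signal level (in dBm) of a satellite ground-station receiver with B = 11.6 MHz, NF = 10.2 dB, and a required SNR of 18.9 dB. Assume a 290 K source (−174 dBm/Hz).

Sensitivity = −174 + 10 log₁₀(B) + NF + SNR_min
= −174 + 70.64 + 10.2 + 18.9
= −74.26 dBm → −74.3 dBm

−74.3 dBm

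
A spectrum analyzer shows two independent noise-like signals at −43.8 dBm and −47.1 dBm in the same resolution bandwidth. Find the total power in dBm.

−42.1 dBm

Convert to linear, add, convert back:
P₁ = 4.17×10⁻⁸ W, P₂ = 1.95×10⁻⁸ W
P_tot = 6.12×10⁻⁸ W → 10 log₁₀(P_tot / 10⁻³) = −42.1 dBm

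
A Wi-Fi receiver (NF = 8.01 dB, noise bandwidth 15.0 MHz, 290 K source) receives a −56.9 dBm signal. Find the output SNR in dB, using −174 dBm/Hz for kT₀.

Noise floor: N = −174 + 10 log₁₀(B) + NF
10 log₁₀(1.50×10⁷) = 71.76 dB
N = −174 + 71.76 + 8.01 = −94.23 dBm
SNR = P_sig − N = −56.9 − (−94.23) = 37.33 dB → 37.3 dB

37.3 dB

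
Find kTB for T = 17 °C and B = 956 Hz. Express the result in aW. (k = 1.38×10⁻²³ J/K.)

3.83 aW

T = 17 °C + 273.15 = 290.15 K
P_n = kTB = 1.38×10⁻²³ × 290.15 × 9.56×10² = 3.83×10⁻¹⁸ W = 3.83 aW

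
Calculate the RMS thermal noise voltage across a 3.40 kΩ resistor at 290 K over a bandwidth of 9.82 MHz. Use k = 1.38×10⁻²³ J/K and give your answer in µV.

V_n = √(4kTRB)
4kTRB = 4 × 1.38×10⁻²³ × 290 × 3.40×10³ × 9.82×10⁶ = 5.34×10⁻¹⁰ V²
V_n = √(5.34×10⁻¹⁰) = 2.31×10⁻⁵ V = 23.1 µV

23.1 µV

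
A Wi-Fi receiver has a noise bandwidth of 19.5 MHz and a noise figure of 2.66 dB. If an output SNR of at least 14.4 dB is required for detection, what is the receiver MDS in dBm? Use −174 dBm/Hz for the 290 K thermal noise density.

Sensitivity = −174 + 10 log₁₀(B) + NF + SNR_min
= −174 + 72.9 + 2.66 + 14.4
= −84.04 dBm → −84.0 dBm

−84.0 dBm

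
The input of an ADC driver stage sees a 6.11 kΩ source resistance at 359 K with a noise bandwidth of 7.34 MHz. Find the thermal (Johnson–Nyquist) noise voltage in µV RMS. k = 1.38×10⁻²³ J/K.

V_n = √(4kTRB)
4kTRB = 4 × 1.38×10⁻²³ × 359 × 6.11×10³ × 7.34×10⁶ = 8.89×10⁻¹⁰ V²
V_n = √(8.89×10⁻¹⁰) = 2.98×10⁻⁵ V = 29.8 µV

29.8 µV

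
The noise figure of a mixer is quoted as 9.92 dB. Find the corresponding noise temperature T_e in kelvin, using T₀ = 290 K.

2557 K

F = 10^(9.92/10) = 9.81748
T_e = (F − 1)·T₀ = (9.81748 − 1) × 290 = 2557 K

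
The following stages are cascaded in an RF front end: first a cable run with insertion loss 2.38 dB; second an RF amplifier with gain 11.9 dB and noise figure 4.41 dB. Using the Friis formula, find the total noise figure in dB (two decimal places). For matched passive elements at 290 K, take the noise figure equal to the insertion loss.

Convert to linear (a loss of L dB is a gain of −L dB): F_i = 10^(NF_i/10), G_i = 10^(G_i,dB/10)
  Stage 1: F_1 = 10^(2.38/10) = 1.730, G_1 = 10^(−2.38/10) = 0.5781
  Stage 2: F_2 = 10^(4.41/10) = 2.761, G_2 = 10^(11.9/10) = 15.49
Friis cascade:
  F = 1.730 + (2.761 − 1)/0.5781 = 4.775
NF = 10 log₁₀(4.775) = 6.79 dB

6.79 dB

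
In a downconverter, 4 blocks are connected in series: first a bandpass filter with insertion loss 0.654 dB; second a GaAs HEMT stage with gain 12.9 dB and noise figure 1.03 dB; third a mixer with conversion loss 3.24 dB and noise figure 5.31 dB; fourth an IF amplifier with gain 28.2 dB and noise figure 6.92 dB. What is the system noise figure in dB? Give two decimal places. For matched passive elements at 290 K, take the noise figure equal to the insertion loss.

Convert to linear (a loss of L dB is a gain of −L dB): F_i = 10^(NF_i/10), G_i = 10^(G_i,dB/10)
  Stage 1: F_1 = 10^(0.654/10) = 1.163, G_1 = 10^(−0.654/10) = 0.8602
  Stage 2: F_2 = 10^(1.03/10) = 1.268, G_2 = 10^(12.9/10) = 19.50
  Stage 3: F_3 = 10^(5.31/10) = 3.396, G_3 = 10^(−3.24/10) = 0.4742
  Stage 4: F_4 = 10^(6.92/10) = 4.920, G_4 = 10^(28.2/10) = 660.7
Friis cascade:
  F = 1.163 + (1.268 − 1)/0.8602 + (3.396 − 1)/16.77 + (4.920 − 1)/7.954 = 2.109
NF = 10 log₁₀(2.109) = 3.24 dB

3.24 dB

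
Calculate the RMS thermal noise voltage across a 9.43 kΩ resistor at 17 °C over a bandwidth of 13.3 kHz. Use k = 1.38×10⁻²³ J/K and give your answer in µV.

T = 17 °C + 273.15 = 290.15 K
V_n = √(4kTRB)
4kTRB = 4 × 1.38×10⁻²³ × 290.15 × 9.43×10³ × 1.33×10⁴ = 2.01×10⁻¹² V²
V_n = √(2.01×10⁻¹²) = 1.42×10⁻⁶ V = 1.42 µV

1.42 µV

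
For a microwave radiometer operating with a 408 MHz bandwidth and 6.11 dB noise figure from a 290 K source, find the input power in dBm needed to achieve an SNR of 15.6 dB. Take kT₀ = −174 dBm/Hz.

Sensitivity = −174 + 10 log₁₀(B) + NF + SNR_min
= −174 + 86.11 + 6.11 + 15.6
= −66.18 dBm → −66.2 dBm

−66.2 dBm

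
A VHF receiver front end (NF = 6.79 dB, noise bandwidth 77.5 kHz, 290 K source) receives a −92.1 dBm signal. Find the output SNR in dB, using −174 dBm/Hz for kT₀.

Noise floor: N = −174 + 10 log₁₀(B) + NF
10 log₁₀(7.75×10⁴) = 48.89 dB
N = −174 + 48.89 + 6.79 = −118.32 dBm
SNR = P_sig − N = −92.1 − (−118.32) = 26.22 dB → 26.2 dB

26.2 dB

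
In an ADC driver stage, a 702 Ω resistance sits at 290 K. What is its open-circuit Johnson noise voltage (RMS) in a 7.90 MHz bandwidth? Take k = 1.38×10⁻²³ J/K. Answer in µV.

9.42 µV

V_n = √(4kTRB)
4kTRB = 4 × 1.38×10⁻²³ × 290 × 7.02×10² × 7.90×10⁶ = 8.88×10⁻¹¹ V²
V_n = √(8.88×10⁻¹¹) = 9.42×10⁻⁶ V = 9.42 µV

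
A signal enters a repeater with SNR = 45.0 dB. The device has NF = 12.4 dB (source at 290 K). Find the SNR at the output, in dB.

By definition F = SNR_in/SNR_out, so in dB: SNR_out = SNR_in − NF
SNR_out = 45.0 − 12.4 = 32.6 dB

32.6 dB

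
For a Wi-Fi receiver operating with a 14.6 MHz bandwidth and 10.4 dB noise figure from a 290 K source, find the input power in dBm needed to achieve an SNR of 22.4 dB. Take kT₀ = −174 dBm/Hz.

Sensitivity = −174 + 10 log₁₀(B) + NF + SNR_min
= −174 + 71.64 + 10.4 + 22.4
= −69.56 dBm → −69.6 dBm

−69.6 dBm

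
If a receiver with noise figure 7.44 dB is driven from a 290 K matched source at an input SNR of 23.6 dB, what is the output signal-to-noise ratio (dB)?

16.16 dB

By definition F = SNR_in/SNR_out, so in dB: SNR_out = SNR_in − NF
SNR_out = 23.6 − 7.44 = 16.16 dB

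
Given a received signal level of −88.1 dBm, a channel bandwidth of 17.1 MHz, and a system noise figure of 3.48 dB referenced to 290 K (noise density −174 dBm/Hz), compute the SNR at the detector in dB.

Noise floor: N = −174 + 10 log₁₀(B) + NF
10 log₁₀(1.71×10⁷) = 72.33 dB
N = −174 + 72.33 + 3.48 = −98.19 dBm
SNR = P_sig − N = −88.1 − (−98.19) = 10.09 dB → 10.1 dB

10.1 dB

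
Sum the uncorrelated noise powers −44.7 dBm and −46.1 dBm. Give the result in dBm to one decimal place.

Convert to linear, add, convert back:
P₁ = 3.39×10⁻⁸ W, P₂ = 2.45×10⁻⁸ W
P_tot = 5.84×10⁻⁸ W → 10 log₁₀(P_tot / 10⁻³) = −42.3 dBm

−42.3 dBm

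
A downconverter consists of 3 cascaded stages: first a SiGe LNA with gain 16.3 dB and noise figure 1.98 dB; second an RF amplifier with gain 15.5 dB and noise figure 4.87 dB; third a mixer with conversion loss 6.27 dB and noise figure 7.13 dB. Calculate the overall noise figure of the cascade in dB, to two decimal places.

Convert to linear (a loss of L dB is a gain of −L dB): F_i = 10^(NF_i/10), G_i = 10^(G_i,dB/10)
  Stage 1: F_1 = 10^(1.98/10) = 1.578, G_1 = 10^(16.3/10) = 42.66
  Stage 2: F_2 = 10^(4.87/10) = 3.069, G_2 = 10^(15.5/10) = 35.48
  Stage 3: F_3 = 10^(7.13/10) = 5.164, G_3 = 10^(−6.27/10) = 0.2360
Friis cascade:
  F = 1.578 + (3.069 − 1)/42.66 + (5.164 − 1)/1514 = 1.629
NF = 10 log₁₀(1.629) = 2.12 dB

2.12 dB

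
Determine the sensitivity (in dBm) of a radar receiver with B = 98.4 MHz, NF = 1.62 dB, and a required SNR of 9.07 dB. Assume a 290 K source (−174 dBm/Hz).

−83.4 dBm

Sensitivity = −174 + 10 log₁₀(B) + NF + SNR_min
= −174 + 79.93 + 1.62 + 9.07
= −83.38 dBm → −83.4 dBm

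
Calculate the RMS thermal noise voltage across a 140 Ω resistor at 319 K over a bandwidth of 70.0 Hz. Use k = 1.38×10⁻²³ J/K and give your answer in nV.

V_n = √(4kTRB)
4kTRB = 4 × 1.38×10⁻²³ × 319 × 1.40×10² × 7.00×10¹ = 1.73×10⁻¹⁶ V²
V_n = √(1.73×10⁻¹⁶) = 1.31×10⁻⁸ V = 13.1 nV

13.1 nV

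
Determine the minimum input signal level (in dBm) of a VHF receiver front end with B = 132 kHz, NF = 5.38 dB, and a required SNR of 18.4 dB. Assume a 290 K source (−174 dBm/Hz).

Sensitivity = −174 + 10 log₁₀(B) + NF + SNR_min
= −174 + 51.21 + 5.38 + 18.4
= −99.01 dBm → −99.0 dBm

−99.0 dBm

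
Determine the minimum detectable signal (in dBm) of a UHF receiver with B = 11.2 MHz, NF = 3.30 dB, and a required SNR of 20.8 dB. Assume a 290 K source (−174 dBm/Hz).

−79.4 dBm

Sensitivity = −174 + 10 log₁₀(B) + NF + SNR_min
= −174 + 70.49 + 3.30 + 20.8
= −79.41 dBm → −79.4 dBm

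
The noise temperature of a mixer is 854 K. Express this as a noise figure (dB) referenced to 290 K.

5.96 dB

F = 1 + T_e/T₀ = 1 + 854/290 = 3.94483
NF = 10 log₁₀(3.94483) = 5.96 dB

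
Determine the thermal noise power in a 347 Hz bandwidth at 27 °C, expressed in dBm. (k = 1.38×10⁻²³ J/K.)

−148.4 dBm

T = 27 °C + 273.15 = 300.15 K
P_n = kTB = 1.38×10⁻²³ × 300.15 × 3.47×10² = 1.44×10⁻¹⁸ W
In dBm: 10 log₁₀(1.44×10⁻¹⁸ / 10⁻³) = −148.4 dBm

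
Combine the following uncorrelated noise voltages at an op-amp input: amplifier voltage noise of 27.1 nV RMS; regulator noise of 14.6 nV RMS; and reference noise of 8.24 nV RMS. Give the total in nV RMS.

Uncorrelated sources add in power (mean-square): V_tot = √(ΣV_i²)
V_tot = √[(2.71×10⁻⁸)² + (1.46×10⁻⁸)² + (8.24×10⁻⁹)²] = 3.19×10⁻⁸ V = 31.9 nV

31.9 nV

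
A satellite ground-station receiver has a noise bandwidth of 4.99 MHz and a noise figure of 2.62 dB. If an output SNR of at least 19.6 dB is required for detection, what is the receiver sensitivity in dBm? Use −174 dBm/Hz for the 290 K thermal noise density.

−84.8 dBm

Sensitivity = −174 + 10 log₁₀(B) + NF + SNR_min
= −174 + 66.98 + 2.62 + 19.6
= −84.80 dBm → −84.8 dBm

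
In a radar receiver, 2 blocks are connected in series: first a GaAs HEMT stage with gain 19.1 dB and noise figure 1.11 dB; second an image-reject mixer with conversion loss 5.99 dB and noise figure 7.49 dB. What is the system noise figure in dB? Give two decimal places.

Convert to linear (a loss of L dB is a gain of −L dB): F_i = 10^(NF_i/10), G_i = 10^(G_i,dB/10)
  Stage 1: F_1 = 10^(1.11/10) = 1.291, G_1 = 10^(19.1/10) = 81.28
  Stage 2: F_2 = 10^(7.49/10) = 5.610, G_2 = 10^(−5.99/10) = 0.2518
Friis cascade:
  F = 1.291 + (5.610 − 1)/81.28 = 1.348
NF = 10 log₁₀(1.348) = 1.30 dB

1.30 dB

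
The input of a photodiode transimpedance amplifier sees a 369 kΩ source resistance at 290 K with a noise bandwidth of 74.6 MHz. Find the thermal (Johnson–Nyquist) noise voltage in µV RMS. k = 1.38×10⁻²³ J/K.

V_n = √(4kTRB)
4kTRB = 4 × 1.38×10⁻²³ × 290 × 3.69×10⁵ × 7.46×10⁷ = 4.41×10⁻⁷ V²
V_n = √(4.41×10⁻⁷) = 6.64×10⁻⁴ V = 664 µV

664 µV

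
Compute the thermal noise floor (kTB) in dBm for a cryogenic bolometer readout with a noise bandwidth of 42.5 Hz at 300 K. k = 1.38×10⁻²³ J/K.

P_n = kTB = 1.38×10⁻²³ × 300 × 4.25×10¹ = 1.76×10⁻¹⁹ W
In dBm: 10 log₁₀(1.76×10⁻¹⁹ / 10⁻³) = −157.5 dBm

−157.5 dBm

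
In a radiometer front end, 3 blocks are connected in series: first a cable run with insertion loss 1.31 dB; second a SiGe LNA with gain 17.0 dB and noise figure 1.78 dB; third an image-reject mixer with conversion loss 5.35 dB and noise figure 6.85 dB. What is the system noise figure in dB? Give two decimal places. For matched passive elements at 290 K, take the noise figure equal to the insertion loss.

Convert to linear (a loss of L dB is a gain of −L dB): F_i = 10^(NF_i/10), G_i = 10^(G_i,dB/10)
  Stage 1: F_1 = 10^(1.31/10) = 1.352, G_1 = 10^(−1.31/10) = 0.7396
  Stage 2: F_2 = 10^(1.78/10) = 1.507, G_2 = 10^(17.0/10) = 50.12
  Stage 3: F_3 = 10^(6.85/10) = 4.842, G_3 = 10^(−5.35/10) = 0.2917
Friis cascade:
  F = 1.352 + (1.507 − 1)/0.7396 + (4.842 − 1)/37.07 = 2.141
NF = 10 log₁₀(2.141) = 3.31 dB

3.31 dB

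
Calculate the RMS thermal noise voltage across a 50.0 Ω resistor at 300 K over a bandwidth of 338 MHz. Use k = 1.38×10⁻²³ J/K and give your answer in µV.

16.7 µV

V_n = √(4kTRB)
4kTRB = 4 × 1.38×10⁻²³ × 300 × 5.00×10¹ × 3.38×10⁸ = 2.80×10⁻¹⁰ V²
V_n = √(2.80×10⁻¹⁰) = 1.67×10⁻⁵ V = 16.7 µV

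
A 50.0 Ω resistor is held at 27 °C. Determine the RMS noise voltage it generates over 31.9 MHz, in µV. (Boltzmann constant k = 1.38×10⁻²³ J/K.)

T = 27 °C + 273.15 = 300.15 K
V_n = √(4kTRB)
4kTRB = 4 × 1.38×10⁻²³ × 300.15 × 5.00×10¹ × 3.19×10⁷ = 2.64×10⁻¹¹ V²
V_n = √(2.64×10⁻¹¹) = 5.14×10⁻⁶ V = 5.14 µV

5.14 µV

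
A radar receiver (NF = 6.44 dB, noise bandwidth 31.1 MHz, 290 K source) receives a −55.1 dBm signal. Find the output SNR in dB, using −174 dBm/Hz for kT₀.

Noise floor: N = −174 + 10 log₁₀(B) + NF
10 log₁₀(3.11×10⁷) = 74.93 dB
N = −174 + 74.93 + 6.44 = −92.63 dBm
SNR = P_sig − N = −55.1 − (−92.63) = 37.53 dB → 37.5 dB

37.5 dB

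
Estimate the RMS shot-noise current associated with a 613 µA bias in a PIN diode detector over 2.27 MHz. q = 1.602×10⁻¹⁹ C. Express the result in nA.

I_n = √(2qI·B)
2qI·B = 2 × 1.602×10⁻¹⁹ × 6.13×10⁻⁴ × 2.27×10⁶ = 4.46×10⁻¹⁶ A²
I_n = √(4.46×10⁻¹⁶) = 2.11×10⁻⁸ A = 21.1 nA

21.1 nA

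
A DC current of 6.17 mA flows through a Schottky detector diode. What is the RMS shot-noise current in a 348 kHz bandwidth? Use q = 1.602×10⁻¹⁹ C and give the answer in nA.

I_n = √(2qI·B)
2qI·B = 2 × 1.602×10⁻¹⁹ × 6.17×10⁻³ × 3.48×10⁵ = 6.88×10⁻¹⁶ A²
I_n = √(6.88×10⁻¹⁶) = 2.62×10⁻⁸ A = 26.2 nA

26.2 nA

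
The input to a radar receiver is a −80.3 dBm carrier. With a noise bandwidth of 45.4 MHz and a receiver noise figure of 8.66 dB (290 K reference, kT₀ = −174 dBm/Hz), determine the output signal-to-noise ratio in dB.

8.5 dB

Noise floor: N = −174 + 10 log₁₀(B) + NF
10 log₁₀(4.54×10⁷) = 76.57 dB
N = −174 + 76.57 + 8.66 = −88.77 dBm
SNR = P_sig − N = −80.3 − (−88.77) = 8.47 dB → 8.5 dB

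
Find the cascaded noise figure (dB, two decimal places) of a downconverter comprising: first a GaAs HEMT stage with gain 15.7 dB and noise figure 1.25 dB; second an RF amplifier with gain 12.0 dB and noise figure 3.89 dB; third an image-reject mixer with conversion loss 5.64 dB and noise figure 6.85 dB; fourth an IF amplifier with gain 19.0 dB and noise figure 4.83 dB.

Convert to linear (a loss of L dB is a gain of −L dB): F_i = 10^(NF_i/10), G_i = 10^(G_i,dB/10)
  Stage 1: F_1 = 10^(1.25/10) = 1.334, G_1 = 10^(15.7/10) = 37.15
  Stage 2: F_2 = 10^(3.89/10) = 2.449, G_2 = 10^(12.0/10) = 15.85
  Stage 3: F_3 = 10^(6.85/10) = 4.842, G_3 = 10^(−5.64/10) = 0.2729
  Stage 4: F_4 = 10^(4.83/10) = 3.041, G_4 = 10^(19.0/10) = 79.43
Friis cascade:
  F = 1.334 + (2.449 − 1)/37.15 + (4.842 − 1)/588.8 + (3.041 − 1)/160.7 = 1.392
NF = 10 log₁₀(1.392) = 1.44 dB

1.44 dB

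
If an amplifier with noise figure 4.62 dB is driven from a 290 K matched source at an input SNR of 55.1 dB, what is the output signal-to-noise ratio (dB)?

50.48 dB

By definition F = SNR_in/SNR_out, so in dB: SNR_out = SNR_in − NF
SNR_out = 55.1 − 4.62 = 50.48 dB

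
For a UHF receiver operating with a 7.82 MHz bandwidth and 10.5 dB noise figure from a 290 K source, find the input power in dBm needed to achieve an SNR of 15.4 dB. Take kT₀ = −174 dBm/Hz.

Sensitivity = −174 + 10 log₁₀(B) + NF + SNR_min
= −174 + 68.93 + 10.5 + 15.4
= −79.17 dBm → −79.2 dBm

−79.2 dBm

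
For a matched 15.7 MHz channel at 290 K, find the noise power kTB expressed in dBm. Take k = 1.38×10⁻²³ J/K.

−102.0 dBm

P_n = kTB = 1.38×10⁻²³ × 290 × 1.57×10⁷ = 6.28×10⁻¹⁴ W
In dBm: 10 log₁₀(6.28×10⁻¹⁴ / 10⁻³) = −102.0 dBm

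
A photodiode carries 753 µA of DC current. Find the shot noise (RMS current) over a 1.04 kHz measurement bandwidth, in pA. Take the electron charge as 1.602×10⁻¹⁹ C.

501 pA

I_n = √(2qI·B)
2qI·B = 2 × 1.602×10⁻¹⁹ × 7.53×10⁻⁴ × 1.04×10³ = 2.51×10⁻¹⁹ A²
I_n = √(2.51×10⁻¹⁹) = 5.01×10⁻¹⁰ A = 501 pA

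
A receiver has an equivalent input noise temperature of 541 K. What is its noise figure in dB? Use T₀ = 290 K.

F = 1 + T_e/T₀ = 1 + 541/290 = 2.86552
NF = 10 log₁₀(2.86552) = 4.57 dB

4.57 dB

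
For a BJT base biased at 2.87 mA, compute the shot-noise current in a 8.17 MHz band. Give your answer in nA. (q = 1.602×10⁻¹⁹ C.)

86.7 nA

I_n = √(2qI·B)
2qI·B = 2 × 1.602×10⁻¹⁹ × 2.87×10⁻³ × 8.17×10⁶ = 7.51×10⁻¹⁵ A²
I_n = √(7.51×10⁻¹⁵) = 8.67×10⁻⁸ A = 86.7 nA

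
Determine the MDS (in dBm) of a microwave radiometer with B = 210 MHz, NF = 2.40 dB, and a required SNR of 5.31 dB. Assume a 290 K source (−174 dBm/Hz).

Sensitivity = −174 + 10 log₁₀(B) + NF + SNR_min
= −174 + 83.22 + 2.40 + 5.31
= −83.07 dBm → −83.1 dBm

−83.1 dBm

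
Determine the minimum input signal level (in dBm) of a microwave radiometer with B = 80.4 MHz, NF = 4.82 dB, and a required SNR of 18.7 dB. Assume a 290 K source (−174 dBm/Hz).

−71.4 dBm

Sensitivity = −174 + 10 log₁₀(B) + NF + SNR_min
= −174 + 79.05 + 4.82 + 18.7
= −71.43 dBm → −71.4 dBm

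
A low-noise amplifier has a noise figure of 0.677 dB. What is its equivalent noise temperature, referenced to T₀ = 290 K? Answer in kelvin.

F = 10^(0.677/10) = 1.16869
T_e = (F − 1)·T₀ = (1.16869 − 1) × 290 = 48.9 K

48.9 K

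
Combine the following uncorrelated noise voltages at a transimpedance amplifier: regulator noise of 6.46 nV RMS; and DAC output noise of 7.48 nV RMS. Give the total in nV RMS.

Uncorrelated sources add in power (mean-square): V_tot = √(ΣV_i²)
V_tot = √[(6.46×10⁻⁹)² + (7.48×10⁻⁹)²] = 9.88×10⁻⁹ V = 9.88 nV

9.88 nV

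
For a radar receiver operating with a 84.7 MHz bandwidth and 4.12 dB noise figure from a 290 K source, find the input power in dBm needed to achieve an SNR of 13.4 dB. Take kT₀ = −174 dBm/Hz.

−77.2 dBm

Sensitivity = −174 + 10 log₁₀(B) + NF + SNR_min
= −174 + 79.28 + 4.12 + 13.4
= −77.20 dBm → −77.2 dBm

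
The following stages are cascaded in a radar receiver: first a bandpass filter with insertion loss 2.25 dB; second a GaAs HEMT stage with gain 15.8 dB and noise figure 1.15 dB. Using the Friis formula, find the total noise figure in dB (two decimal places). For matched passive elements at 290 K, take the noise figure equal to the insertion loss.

3.40 dB

Convert to linear (a loss of L dB is a gain of −L dB): F_i = 10^(NF_i/10), G_i = 10^(G_i,dB/10)
  Stage 1: F_1 = 10^(2.25/10) = 1.679, G_1 = 10^(−2.25/10) = 0.5957
  Stage 2: F_2 = 10^(1.15/10) = 1.303, G_2 = 10^(15.8/10) = 38.02
Friis cascade:
  F = 1.679 + (1.303 − 1)/0.5957 = 2.188
NF = 10 log₁₀(2.188) = 3.40 dB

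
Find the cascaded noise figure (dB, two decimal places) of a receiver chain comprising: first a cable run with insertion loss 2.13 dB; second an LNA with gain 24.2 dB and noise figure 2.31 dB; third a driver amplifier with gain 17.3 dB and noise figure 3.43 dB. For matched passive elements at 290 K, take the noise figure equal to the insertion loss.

4.45 dB

Convert to linear (a loss of L dB is a gain of −L dB): F_i = 10^(NF_i/10), G_i = 10^(G_i,dB/10)
  Stage 1: F_1 = 10^(2.13/10) = 1.633, G_1 = 10^(−2.13/10) = 0.6124
  Stage 2: F_2 = 10^(2.31/10) = 1.702, G_2 = 10^(24.2/10) = 263.0
  Stage 3: F_3 = 10^(3.43/10) = 2.203, G_3 = 10^(17.3/10) = 53.70
Friis cascade:
  F = 1.633 + (1.702 − 1)/0.6124 + (2.203 − 1)/161.1 = 2.787
NF = 10 log₁₀(2.787) = 4.45 dB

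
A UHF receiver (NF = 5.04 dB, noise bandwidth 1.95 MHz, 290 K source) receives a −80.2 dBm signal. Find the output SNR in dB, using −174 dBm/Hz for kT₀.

25.9 dB

Noise floor: N = −174 + 10 log₁₀(B) + NF
10 log₁₀(1.95×10⁶) = 62.9 dB
N = −174 + 62.9 + 5.04 = −106.06 dBm
SNR = P_sig − N = −80.2 − (−106.06) = 25.86 dB → 25.9 dB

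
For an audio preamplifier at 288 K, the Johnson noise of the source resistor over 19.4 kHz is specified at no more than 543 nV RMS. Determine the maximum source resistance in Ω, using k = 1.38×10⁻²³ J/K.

Johnson–Nyquist: V_n = √(4kTRB) ⇒ R = V_n² / (4kTB)
4kTB = 4 × 1.38×10⁻²³ × 288 × 1.94×10⁴ = 3.08×10⁻¹⁶
R = (5.43×10⁻⁷)² / 3.08×10⁻¹⁶ = 9.56×10² Ω = 956 Ω

956 Ω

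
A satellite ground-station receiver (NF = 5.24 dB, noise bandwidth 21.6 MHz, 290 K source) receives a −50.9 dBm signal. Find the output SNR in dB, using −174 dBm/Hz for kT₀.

Noise floor: N = −174 + 10 log₁₀(B) + NF
10 log₁₀(2.16×10⁷) = 73.34 dB
N = −174 + 73.34 + 5.24 = −95.42 dBm
SNR = P_sig − N = −50.9 − (−95.42) = 44.52 dB → 44.5 dB

44.5 dB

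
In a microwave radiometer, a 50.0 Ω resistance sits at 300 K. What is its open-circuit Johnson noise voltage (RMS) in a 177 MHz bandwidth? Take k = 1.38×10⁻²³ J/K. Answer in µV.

V_n = √(4kTRB)
4kTRB = 4 × 1.38×10⁻²³ × 300 × 5.00×10¹ × 1.77×10⁸ = 1.47×10⁻¹⁰ V²
V_n = √(1.47×10⁻¹⁰) = 1.21×10⁻⁵ V = 12.1 µV

12.1 µV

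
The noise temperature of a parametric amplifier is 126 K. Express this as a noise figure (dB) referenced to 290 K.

F = 1 + T_e/T₀ = 1 + 126/290 = 1.43448
NF = 10 log₁₀(1.43448) = 1.57 dB

1.57 dB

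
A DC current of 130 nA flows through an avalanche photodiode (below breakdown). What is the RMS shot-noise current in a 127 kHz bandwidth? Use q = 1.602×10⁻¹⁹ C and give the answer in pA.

I_n = √(2qI·B)
2qI·B = 2 × 1.602×10⁻¹⁹ × 1.30×10⁻⁷ × 1.27×10⁵ = 5.29×10⁻²¹ A²
I_n = √(5.29×10⁻²¹) = 7.27×10⁻¹¹ A = 72.7 pA

72.7 pA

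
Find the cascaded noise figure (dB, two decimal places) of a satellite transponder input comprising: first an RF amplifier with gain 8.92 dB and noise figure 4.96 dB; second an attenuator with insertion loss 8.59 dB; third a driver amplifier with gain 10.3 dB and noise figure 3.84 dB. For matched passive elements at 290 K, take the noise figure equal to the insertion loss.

7.20 dB

Convert to linear (a loss of L dB is a gain of −L dB): F_i = 10^(NF_i/10), G_i = 10^(G_i,dB/10)
  Stage 1: F_1 = 10^(4.96/10) = 3.133, G_1 = 10^(8.92/10) = 7.798
  Stage 2: F_2 = 10^(8.59/10) = 7.228, G_2 = 10^(−8.59/10) = 0.1384
  Stage 3: F_3 = 10^(3.84/10) = 2.421, G_3 = 10^(10.3/10) = 10.72
Friis cascade:
  F = 3.133 + (7.228 − 1)/7.798 + (2.421 − 1)/1.079 = 5.249
NF = 10 log₁₀(5.249) = 7.20 dB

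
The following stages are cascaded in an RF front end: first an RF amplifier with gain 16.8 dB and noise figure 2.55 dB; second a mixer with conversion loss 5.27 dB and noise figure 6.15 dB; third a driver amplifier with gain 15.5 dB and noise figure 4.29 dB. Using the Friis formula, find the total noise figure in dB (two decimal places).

2.97 dB

Convert to linear (a loss of L dB is a gain of −L dB): F_i = 10^(NF_i/10), G_i = 10^(G_i,dB/10)
  Stage 1: F_1 = 10^(2.55/10) = 1.799, G_1 = 10^(16.8/10) = 47.86
  Stage 2: F_2 = 10^(6.15/10) = 4.121, G_2 = 10^(−5.27/10) = 0.2972
  Stage 3: F_3 = 10^(4.29/10) = 2.685, G_3 = 10^(15.5/10) = 35.48
Friis cascade:
  F = 1.799 + (4.121 − 1)/47.86 + (2.685 − 1)/14.22 = 1.983
NF = 10 log₁₀(1.983) = 2.97 dB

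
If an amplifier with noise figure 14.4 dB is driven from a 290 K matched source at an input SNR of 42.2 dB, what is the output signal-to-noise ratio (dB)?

By definition F = SNR_in/SNR_out, so in dB: SNR_out = SNR_in − NF
SNR_out = 42.2 − 14.4 = 27.8 dB

27.8 dB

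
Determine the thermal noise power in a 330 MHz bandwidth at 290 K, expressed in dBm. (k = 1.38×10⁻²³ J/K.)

−88.8 dBm

P_n = kTB = 1.38×10⁻²³ × 290 × 3.30×10⁸ = 1.32×10⁻¹² W
In dBm: 10 log₁₀(1.32×10⁻¹² / 10⁻³) = −88.8 dBm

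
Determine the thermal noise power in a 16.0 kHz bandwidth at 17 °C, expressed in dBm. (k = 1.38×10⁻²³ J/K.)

T = 17 °C + 273.15 = 290.15 K
P_n = kTB = 1.38×10⁻²³ × 290.15 × 1.60×10⁴ = 6.41×10⁻¹⁷ W
In dBm: 10 log₁₀(6.41×10⁻¹⁷ / 10⁻³) = −131.9 dBm

−131.9 dBm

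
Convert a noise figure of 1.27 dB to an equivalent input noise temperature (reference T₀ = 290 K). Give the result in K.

F = 10^(1.27/10) = 1.33968
T_e = (F − 1)·T₀ = (1.33968 − 1) × 290 = 98.5 K

98.5 K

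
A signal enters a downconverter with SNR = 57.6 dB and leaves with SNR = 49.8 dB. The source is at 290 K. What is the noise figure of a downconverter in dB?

NF (dB) = SNR_in(dB) − SNR_out(dB) when the source is at T₀
NF = 57.6 − 49.8 = 7.8 dB

7.8 dB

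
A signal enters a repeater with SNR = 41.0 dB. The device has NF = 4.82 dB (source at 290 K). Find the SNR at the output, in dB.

36.18 dB

By definition F = SNR_in/SNR_out, so in dB: SNR_out = SNR_in − NF
SNR_out = 41.0 − 4.82 = 36.18 dB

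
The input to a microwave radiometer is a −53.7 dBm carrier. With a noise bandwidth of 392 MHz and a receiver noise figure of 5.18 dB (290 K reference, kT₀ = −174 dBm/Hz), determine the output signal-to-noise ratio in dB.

29.2 dB

Noise floor: N = −174 + 10 log₁₀(B) + NF
10 log₁₀(3.92×10⁸) = 85.93 dB
N = −174 + 85.93 + 5.18 = −82.89 dBm
SNR = P_sig − N = −53.7 − (−82.89) = 29.19 dB → 29.2 dB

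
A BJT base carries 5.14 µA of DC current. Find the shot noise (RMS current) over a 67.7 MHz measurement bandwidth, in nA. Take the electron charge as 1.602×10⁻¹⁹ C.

I_n = √(2qI·B)
2qI·B = 2 × 1.602×10⁻¹⁹ × 5.14×10⁻⁶ × 6.77×10⁷ = 1.11×10⁻¹⁶ A²
I_n = √(1.11×10⁻¹⁶) = 1.06×10⁻⁸ A = 10.6 nA

10.6 nA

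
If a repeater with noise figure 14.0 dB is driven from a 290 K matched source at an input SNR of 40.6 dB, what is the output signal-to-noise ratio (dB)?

By definition F = SNR_in/SNR_out, so in dB: SNR_out = SNR_in − NF
SNR_out = 40.6 − 14.0 = 26.6 dB

26.6 dB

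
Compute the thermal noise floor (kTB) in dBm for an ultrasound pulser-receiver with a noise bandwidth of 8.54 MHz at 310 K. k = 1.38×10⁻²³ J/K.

−104.4 dBm

P_n = kTB = 1.38×10⁻²³ × 310 × 8.54×10⁶ = 3.65×10⁻¹⁴ W
In dBm: 10 log₁₀(3.65×10⁻¹⁴ / 10⁻³) = −104.4 dBm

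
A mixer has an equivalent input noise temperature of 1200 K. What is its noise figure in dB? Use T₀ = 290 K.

F = 1 + T_e/T₀ = 1 + 1200/290 = 5.13793
NF = 10 log₁₀(5.13793) = 7.11 dB

7.11 dB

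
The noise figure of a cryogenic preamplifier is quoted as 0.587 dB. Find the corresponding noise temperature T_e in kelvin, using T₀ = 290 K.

42.0 K

F = 10^(0.587/10) = 1.14472
T_e = (F − 1)·T₀ = (1.14472 − 1) × 290 = 42.0 K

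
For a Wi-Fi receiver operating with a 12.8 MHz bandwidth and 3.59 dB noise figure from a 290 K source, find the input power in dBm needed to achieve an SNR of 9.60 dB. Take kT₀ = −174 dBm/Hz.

−89.7 dBm

Sensitivity = −174 + 10 log₁₀(B) + NF + SNR_min
= −174 + 71.07 + 3.59 + 9.60
= −89.74 dBm → −89.7 dBm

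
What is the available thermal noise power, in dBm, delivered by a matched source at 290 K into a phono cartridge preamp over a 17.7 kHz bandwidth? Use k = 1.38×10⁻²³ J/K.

−131.5 dBm

P_n = kTB = 1.38×10⁻²³ × 290 × 1.77×10⁴ = 7.08×10⁻¹⁷ W
In dBm: 10 log₁₀(7.08×10⁻¹⁷ / 10⁻³) = −131.5 dBm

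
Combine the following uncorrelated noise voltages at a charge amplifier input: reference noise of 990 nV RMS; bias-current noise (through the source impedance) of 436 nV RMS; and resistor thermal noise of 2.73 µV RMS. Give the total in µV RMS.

Uncorrelated sources add in power (mean-square): V_tot = √(ΣV_i²)
V_tot = √[(9.90×10⁻⁷)² + (4.36×10⁻⁷)² + (2.73×10⁻⁶)²] = 2.94×10⁻⁶ V = 2.94 µV

2.94 µV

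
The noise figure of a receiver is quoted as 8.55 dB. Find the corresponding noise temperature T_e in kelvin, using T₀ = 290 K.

1787 K

F = 10^(8.55/10) = 7.16143
T_e = (F − 1)·T₀ = (7.16143 − 1) × 290 = 1787 K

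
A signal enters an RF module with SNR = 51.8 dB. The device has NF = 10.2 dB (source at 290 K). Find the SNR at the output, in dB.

By definition F = SNR_in/SNR_out, so in dB: SNR_out = SNR_in − NF
SNR_out = 51.8 − 10.2 = 41.6 dB

41.6 dB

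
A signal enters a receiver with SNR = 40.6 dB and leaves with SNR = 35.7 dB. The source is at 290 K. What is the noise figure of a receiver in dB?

NF (dB) = SNR_in(dB) − SNR_out(dB) when the source is at T₀
NF = 40.6 − 35.7 = 4.9 dB

4.9 dB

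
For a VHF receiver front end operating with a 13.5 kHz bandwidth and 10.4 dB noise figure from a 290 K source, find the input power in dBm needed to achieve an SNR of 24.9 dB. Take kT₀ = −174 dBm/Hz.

Sensitivity = −174 + 10 log₁₀(B) + NF + SNR_min
= −174 + 41.3 + 10.4 + 24.9
= −97.4 dBm → −97.4 dBm

−97.4 dBm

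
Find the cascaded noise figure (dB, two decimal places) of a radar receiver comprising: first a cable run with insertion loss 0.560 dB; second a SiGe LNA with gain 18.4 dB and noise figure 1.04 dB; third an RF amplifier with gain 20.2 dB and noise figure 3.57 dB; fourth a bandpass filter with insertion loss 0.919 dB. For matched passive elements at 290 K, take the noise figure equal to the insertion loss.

1.66 dB

Convert to linear (a loss of L dB is a gain of −L dB): F_i = 10^(NF_i/10), G_i = 10^(G_i,dB/10)
  Stage 1: F_1 = 10^(0.560/10) = 1.138, G_1 = 10^(−0.560/10) = 0.8790
  Stage 2: F_2 = 10^(1.04/10) = 1.271, G_2 = 10^(18.4/10) = 69.18
  Stage 3: F_3 = 10^(3.57/10) = 2.275, G_3 = 10^(20.2/10) = 104.7
  Stage 4: F_4 = 10^(0.919/10) = 1.236, G_4 = 10^(−0.919/10) = 0.8093
Friis cascade:
  F = 1.138 + (1.271 − 1)/0.8790 + (2.275 − 1)/60.81 + (1.236 − 1)/6368 = 1.466
NF = 10 log₁₀(1.466) = 1.66 dB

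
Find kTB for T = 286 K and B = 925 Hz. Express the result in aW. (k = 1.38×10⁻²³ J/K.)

3.65 aW

P_n = kTB = 1.38×10⁻²³ × 286 × 9.25×10² = 3.65×10⁻¹⁸ W = 3.65 aW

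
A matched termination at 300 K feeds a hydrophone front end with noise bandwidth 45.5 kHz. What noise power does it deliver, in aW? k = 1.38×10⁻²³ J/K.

P_n = kTB = 1.38×10⁻²³ × 300 × 4.55×10⁴ = 1.88×10⁻¹⁶ W = 188 aW

188 aW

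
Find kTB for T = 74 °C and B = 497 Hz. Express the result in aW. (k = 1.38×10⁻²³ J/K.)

T = 74 °C + 273.15 = 347.15 K
P_n = kTB = 1.38×10⁻²³ × 347.15 × 4.97×10² = 2.38×10⁻¹⁸ W = 2.38 aW

2.38 aW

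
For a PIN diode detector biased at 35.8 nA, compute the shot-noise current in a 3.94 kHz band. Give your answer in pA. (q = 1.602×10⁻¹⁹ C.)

6.72 pA

I_n = √(2qI·B)
2qI·B = 2 × 1.602×10⁻¹⁹ × 3.58×10⁻⁸ × 3.94×10³ = 4.52×10⁻²³ A²
I_n = √(4.52×10⁻²³) = 6.72×10⁻¹² A = 6.72 pA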